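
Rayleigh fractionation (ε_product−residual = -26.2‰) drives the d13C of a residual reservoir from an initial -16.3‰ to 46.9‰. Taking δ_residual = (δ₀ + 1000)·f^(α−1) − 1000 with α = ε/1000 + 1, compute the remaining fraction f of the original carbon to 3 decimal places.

0.093

α − 1 = ε/1000 = -0.0262
(δ_res + 1000)/(δ₀ + 1000) = (46.9 + 1000)/(-16.3 + 1000) = 1046.9/983.7 = 1.064247
f = 1.064247^(1/-0.0262) = exp(ln(1.064247)/-0.0262) = exp(0.06227/-0.0262)
f = exp(-2.3766) = 0.0929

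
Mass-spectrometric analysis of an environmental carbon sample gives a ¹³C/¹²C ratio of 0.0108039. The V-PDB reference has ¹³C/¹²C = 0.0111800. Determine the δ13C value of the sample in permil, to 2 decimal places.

-33.64 permil

δ13C = (R_sample / R_standard − 1) × 1000
R_sample / R_standard = 0.0108039 / 0.0111800 = 0.966360
δ13C = (0.966360 − 1) × 1000 = -33.640 permil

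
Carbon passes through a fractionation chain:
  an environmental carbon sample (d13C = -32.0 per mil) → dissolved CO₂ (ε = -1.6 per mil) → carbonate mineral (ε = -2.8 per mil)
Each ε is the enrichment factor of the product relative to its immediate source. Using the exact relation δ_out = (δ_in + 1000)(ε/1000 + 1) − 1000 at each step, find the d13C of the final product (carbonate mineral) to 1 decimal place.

step 1: δ = (-32.00 + 1000)·(-1.6/1000 + 1) − 1000 = -33.55 per mil
step 2: δ = (-33.55 + 1000)·(-2.8/1000 + 1) − 1000 = -36.25 per mil

-36.3 per mil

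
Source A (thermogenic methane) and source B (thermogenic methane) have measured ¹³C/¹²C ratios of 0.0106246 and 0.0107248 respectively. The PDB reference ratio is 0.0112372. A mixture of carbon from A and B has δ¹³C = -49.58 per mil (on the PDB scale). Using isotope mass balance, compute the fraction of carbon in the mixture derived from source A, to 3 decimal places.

0.447

δ_A = (0.0106246/0.0112372 − 1)×1000 = (0.945485 − 1)×1000 = -54.515 per mil
δ_B = (0.0107248/0.0112372 − 1)×1000 = (0.954401 − 1)×1000 = -45.599 per mil
f_A = (δ_mix − δ_B)/(δ_A − δ_B) = (-49.58 − (-45.599))/(-54.515 − (-45.599))
f_A = -3.981 / -8.917 = 0.4465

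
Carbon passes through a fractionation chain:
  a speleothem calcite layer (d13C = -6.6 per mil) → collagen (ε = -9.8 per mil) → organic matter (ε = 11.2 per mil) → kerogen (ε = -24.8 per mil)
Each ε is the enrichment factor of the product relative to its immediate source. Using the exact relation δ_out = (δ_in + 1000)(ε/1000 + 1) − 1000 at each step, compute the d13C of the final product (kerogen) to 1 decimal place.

-30.0 per mil

step 1: δ = (-6.60 + 1000)·(-9.8/1000 + 1) − 1000 = -16.34 per mil
step 2: δ = (-16.34 + 1000)·(11.2/1000 + 1) − 1000 = -5.32 per mil
step 3: δ = (-5.32 + 1000)·(-24.8/1000 + 1) − 1000 = -29.99 per mil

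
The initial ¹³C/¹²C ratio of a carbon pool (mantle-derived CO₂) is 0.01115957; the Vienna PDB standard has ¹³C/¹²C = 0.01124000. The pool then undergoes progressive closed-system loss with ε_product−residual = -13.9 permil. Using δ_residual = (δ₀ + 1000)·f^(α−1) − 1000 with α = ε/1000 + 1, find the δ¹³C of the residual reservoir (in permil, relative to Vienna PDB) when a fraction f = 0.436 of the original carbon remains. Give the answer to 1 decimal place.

δ₀ = (0.01115957/0.01124000 − 1)×1000 = (0.992844 − 1)×1000 = -7.156 permil
α − 1 = ε/1000 = -0.0139
f^(α−1) = 0.436^(-0.0139) = 1.011605
δ_res = (-7.156 + 1000) × 1.011605 − 1000 = 1004.367 − 1000 = 4.37 permil

4.4 permil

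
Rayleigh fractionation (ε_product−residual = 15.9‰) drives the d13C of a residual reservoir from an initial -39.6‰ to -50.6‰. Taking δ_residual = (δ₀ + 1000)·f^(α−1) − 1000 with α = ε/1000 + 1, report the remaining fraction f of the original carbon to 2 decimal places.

0.48

α − 1 = ε/1000 = 0.0159
(δ_res + 1000)/(δ₀ + 1000) = (-50.6 + 1000)/(-39.6 + 1000) = 949.4/960.4 = 0.988546
f = 0.988546^(1/0.0159) = exp(ln(0.988546)/0.0159) = exp(-0.01152/0.0159)
f = exp(-0.7245) = 0.4846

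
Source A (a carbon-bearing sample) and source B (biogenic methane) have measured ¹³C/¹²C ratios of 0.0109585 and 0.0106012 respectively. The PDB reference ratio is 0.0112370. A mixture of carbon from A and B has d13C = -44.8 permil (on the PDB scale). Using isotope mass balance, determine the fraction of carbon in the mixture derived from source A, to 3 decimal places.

δ_A = (0.0109585/0.0112370 − 1)×1000 = (0.975216 − 1)×1000 = -24.784 permil
δ_B = (0.0106012/0.0112370 − 1)×1000 = (0.943419 − 1)×1000 = -56.581 permil
f_A = (δ_mix − δ_B)/(δ_A − δ_B) = (-44.8 − (-56.581))/(-24.784 − (-56.581))
f_A = 11.781 / 31.797 = 0.3705

0.371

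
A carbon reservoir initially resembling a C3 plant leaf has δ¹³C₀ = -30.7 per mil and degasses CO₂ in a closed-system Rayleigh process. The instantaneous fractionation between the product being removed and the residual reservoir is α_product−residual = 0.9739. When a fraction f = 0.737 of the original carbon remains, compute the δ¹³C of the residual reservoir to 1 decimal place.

-22.9 per mil

Rayleigh residual: δ_res = (δ₀ + 1000)·f^(α−1) − 1000
α − 1 = -0.02610
f^(α−1) = 0.737^(-0.02610) = 1.007997
δ_res = (-30.7 + 1000) × 1.007997 − 1000 = 977.051 − 1000 = -22.95 per mil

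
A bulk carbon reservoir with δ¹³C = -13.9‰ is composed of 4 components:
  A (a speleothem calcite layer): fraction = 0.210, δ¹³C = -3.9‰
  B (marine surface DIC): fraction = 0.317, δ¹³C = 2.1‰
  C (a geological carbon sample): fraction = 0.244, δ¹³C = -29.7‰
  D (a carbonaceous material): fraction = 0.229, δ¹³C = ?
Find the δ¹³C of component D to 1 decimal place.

-28.4‰

Isotope mass balance: δ_bulk = Σ fᵢ·δᵢ.
-13.9 = 0.210×(-3.9) + 0.317×(2.1) + 0.244×(-29.7) + 0.229×δ_D
0.229·δ_D = -13.9 − (-7.400) = -6.500
δ_D = -6.500 / 0.229 = -28.38‰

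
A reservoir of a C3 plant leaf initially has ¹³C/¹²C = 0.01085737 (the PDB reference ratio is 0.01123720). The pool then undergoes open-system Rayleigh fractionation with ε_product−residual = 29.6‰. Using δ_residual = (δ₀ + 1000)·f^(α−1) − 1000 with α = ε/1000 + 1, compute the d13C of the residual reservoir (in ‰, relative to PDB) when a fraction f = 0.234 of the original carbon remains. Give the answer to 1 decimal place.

δ₀ = (0.01085737/0.01123720 − 1)×1000 = (0.966199 − 1)×1000 = -33.801‰
α − 1 = ε/1000 = 0.0296
f^(α−1) = 0.234^(0.0296) = 0.957919
δ_res = (-33.801 + 1000) × 0.957919 − 1000 = 925.540 − 1000 = -74.46‰

-74.5‰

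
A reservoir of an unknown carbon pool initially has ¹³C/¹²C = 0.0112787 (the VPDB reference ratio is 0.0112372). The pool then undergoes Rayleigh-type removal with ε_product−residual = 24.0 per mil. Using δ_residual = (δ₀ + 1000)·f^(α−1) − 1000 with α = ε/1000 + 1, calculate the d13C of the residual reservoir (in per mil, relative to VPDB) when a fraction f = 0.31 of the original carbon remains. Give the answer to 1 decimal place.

-24.1 per mil

δ₀ = (0.0112787/0.0112372 − 1)×1000 = (1.003693 − 1)×1000 = 3.693 per mil
α − 1 = ε/1000 = 0.0240
f^(α−1) = 0.31^(0.0240) = 0.972283
δ_res = (3.693 + 1000) × 0.972283 − 1000 = 975.874 − 1000 = -24.13 per mil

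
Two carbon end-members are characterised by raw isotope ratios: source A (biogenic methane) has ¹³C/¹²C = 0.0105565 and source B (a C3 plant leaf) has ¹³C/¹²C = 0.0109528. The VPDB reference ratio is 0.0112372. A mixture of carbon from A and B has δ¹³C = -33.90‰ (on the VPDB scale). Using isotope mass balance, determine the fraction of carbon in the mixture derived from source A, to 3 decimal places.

δ_A = (0.0105565/0.0112372 − 1)×1000 = (0.939424 − 1)×1000 = -60.576‰
δ_B = (0.0109528/0.0112372 − 1)×1000 = (0.974691 − 1)×1000 = -25.309‰
f_A = (δ_mix − δ_B)/(δ_A − δ_B) = (-33.90 − (-25.309))/(-60.576 − (-25.309))
f_A = -8.591 / -35.267 = 0.2436

0.244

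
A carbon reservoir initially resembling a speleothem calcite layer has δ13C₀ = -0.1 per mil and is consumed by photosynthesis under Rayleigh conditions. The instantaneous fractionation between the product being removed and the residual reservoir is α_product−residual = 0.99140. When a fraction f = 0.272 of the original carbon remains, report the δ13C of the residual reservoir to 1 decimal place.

Rayleigh residual: δ_res = (δ₀ + 1000)·f^(α−1) − 1000
α − 1 = -0.00860
f^(α−1) = 0.272^(-0.00860) = 1.011260
δ_res = (-0.1 + 1000) × 1.011260 − 1000 = 1011.159 − 1000 = 11.16 per mil

11.2 per mil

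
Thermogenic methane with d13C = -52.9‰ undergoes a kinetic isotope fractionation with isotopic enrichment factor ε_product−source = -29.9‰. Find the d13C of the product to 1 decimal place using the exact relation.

-81.2‰

Exactly, δ_product = (δ_source + 1000)·(ε/1000 + 1) − 1000.
δ_product = (-52.9 + 1000) × (-29.9/1000 + 1) − 1000
δ_product = -81.22‰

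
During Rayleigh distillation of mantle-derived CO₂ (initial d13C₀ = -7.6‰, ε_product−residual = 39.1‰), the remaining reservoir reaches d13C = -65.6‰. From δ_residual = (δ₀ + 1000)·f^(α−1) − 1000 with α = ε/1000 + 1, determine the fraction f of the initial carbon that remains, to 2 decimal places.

0.21

α − 1 = ε/1000 = 0.0391
(δ_res + 1000)/(δ₀ + 1000) = (-65.6 + 1000)/(-7.6 + 1000) = 934.4/992.4 = 0.941556
f = 0.941556^(1/0.0391) = exp(ln(0.941556)/0.0391) = exp(-0.06022/0.0391)
f = exp(-1.5402) = 0.2143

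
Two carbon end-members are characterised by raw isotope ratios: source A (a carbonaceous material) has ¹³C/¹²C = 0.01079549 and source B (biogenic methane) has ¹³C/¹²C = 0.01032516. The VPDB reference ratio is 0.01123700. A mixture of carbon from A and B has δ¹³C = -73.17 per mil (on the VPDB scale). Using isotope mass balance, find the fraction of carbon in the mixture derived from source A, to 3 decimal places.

0.191

δ_A = (0.01079549/0.01123700 − 1)×1000 = (0.960709 − 1)×1000 = -39.291 per mil
δ_B = (0.01032516/0.01123700 − 1)×1000 = (0.918854 − 1)×1000 = -81.146 per mil
f_A = (δ_mix − δ_B)/(δ_A − δ_B) = (-73.17 − (-81.146))/(-39.291 − (-81.146))
f_A = 7.976 / 41.855 = 0.1906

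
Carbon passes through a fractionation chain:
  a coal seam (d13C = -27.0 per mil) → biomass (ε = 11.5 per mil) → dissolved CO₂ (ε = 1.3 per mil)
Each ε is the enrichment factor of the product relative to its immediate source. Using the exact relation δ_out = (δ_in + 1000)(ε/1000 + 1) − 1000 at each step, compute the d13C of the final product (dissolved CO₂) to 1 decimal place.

step 1: δ = (-27.00 + 1000)·(11.5/1000 + 1) − 1000 = -15.81 per mil
step 2: δ = (-15.81 + 1000)·(1.3/1000 + 1) − 1000 = -14.53 per mil

-14.5 per mil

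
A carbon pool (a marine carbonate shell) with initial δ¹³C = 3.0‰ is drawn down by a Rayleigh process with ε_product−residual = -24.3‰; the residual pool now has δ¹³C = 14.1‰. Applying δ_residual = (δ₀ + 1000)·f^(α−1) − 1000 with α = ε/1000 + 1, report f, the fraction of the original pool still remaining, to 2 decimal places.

0.64

α − 1 = ε/1000 = -0.0243
(δ_res + 1000)/(δ₀ + 1000) = (14.1 + 1000)/(3.0 + 1000) = 1014.1/1003.0 = 1.011067
f = 1.011067^(1/-0.0243) = exp(ln(1.011067)/-0.0243) = exp(0.01101/-0.0243)
f = exp(-0.4529) = 0.6358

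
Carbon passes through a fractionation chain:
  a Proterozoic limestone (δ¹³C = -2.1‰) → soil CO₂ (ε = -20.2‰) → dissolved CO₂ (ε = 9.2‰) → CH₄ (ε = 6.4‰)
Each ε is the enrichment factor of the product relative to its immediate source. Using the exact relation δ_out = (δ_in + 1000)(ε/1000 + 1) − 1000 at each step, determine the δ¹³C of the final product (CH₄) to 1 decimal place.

-6.9‰

step 1: δ = (-2.10 + 1000)·(-20.2/1000 + 1) − 1000 = -22.26‰
step 2: δ = (-22.26 + 1000)·(9.2/1000 + 1) − 1000 = -13.26‰
step 3: δ = (-13.26 + 1000)·(6.4/1000 + 1) − 1000 = -6.95‰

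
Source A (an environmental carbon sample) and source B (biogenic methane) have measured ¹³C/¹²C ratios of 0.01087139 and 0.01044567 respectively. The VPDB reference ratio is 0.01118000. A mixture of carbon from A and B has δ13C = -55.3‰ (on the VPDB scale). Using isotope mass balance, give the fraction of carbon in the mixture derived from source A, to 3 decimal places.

0.273

δ_A = (0.01087139/0.01118000 − 1)×1000 = (0.972396 − 1)×1000 = -27.604‰
δ_B = (0.01044567/0.01118000 − 1)×1000 = (0.934318 − 1)×1000 = -65.682‰
f_A = (δ_mix − δ_B)/(δ_A − δ_B) = (-55.3 − (-65.682))/(-27.604 − (-65.682))
f_A = 10.382 / 38.079 = 0.2727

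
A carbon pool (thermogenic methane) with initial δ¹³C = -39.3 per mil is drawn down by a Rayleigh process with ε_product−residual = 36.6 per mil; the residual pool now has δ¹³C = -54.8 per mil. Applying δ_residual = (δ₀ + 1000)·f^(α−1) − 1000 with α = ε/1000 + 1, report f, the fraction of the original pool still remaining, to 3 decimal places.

0.641

α − 1 = ε/1000 = 0.0366
(δ_res + 1000)/(δ₀ + 1000) = (-54.8 + 1000)/(-39.3 + 1000) = 945.2/960.7 = 0.983866
f = 0.983866^(1/0.0366) = exp(ln(0.983866)/0.0366) = exp(-0.01627/0.0366)
f = exp(-0.4444) = 0.6412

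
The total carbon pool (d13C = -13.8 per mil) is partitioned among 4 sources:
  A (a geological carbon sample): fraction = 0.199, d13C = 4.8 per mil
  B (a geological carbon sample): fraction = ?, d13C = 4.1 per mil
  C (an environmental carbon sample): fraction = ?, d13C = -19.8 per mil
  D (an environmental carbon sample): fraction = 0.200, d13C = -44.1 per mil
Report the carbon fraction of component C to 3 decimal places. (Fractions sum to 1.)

Let f_C and f_B be the unknown fractions; fractions sum to 1 so f_C + f_B = 0.601.
Mass balance: Σ fᵢ·δᵢ = δ_bulk ⇒ f_C·(-19.8) + f_B·(4.1) = -13.8 − (-7.865) = -5.935
Substitute f_B = 0.601 − f_C:
f_C·(-19.8 − 4.1) = -5.935 − 0.601×(4.1) = -8.399
f_C = -8.399 / -23.9 = 0.3514

0.351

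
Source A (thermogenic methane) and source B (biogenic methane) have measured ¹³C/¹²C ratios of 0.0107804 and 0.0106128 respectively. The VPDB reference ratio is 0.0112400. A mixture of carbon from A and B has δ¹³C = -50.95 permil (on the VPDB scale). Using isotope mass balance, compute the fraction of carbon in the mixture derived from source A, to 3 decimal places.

δ_A = (0.0107804/0.0112400 − 1)×1000 = (0.959110 − 1)×1000 = -40.890 permil
δ_B = (0.0106128/0.0112400 − 1)×1000 = (0.944199 − 1)×1000 = -55.801 permil
f_A = (δ_mix − δ_B)/(δ_A − δ_B) = (-50.95 − (-55.801))/(-40.890 − (-55.801))
f_A = 4.851 / 14.911 = 0.3253

0.325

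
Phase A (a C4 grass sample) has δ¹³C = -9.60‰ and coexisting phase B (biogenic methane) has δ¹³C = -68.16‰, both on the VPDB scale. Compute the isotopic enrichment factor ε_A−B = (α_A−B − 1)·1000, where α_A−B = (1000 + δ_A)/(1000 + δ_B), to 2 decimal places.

62.84‰

α_A−B = (1000 + -9.60) / (1000 + -68.16) = 990.40 / 931.84 = 1.062843
ε_A−B = (1.062843 − 1) × 1000 = 62.843‰
(The approximation ε ≈ δ_A − δ_B would give 58.56‰.)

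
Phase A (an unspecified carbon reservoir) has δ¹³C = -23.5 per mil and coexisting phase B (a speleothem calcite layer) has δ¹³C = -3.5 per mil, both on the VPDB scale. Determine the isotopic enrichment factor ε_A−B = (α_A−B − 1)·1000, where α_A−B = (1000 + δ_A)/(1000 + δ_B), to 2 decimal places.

-20.07 per mil

α_A−B = (1000 + -23.5) / (1000 + -3.5) = 976.5 / 996.5 = 0.979930
ε_A−B = (0.979930 − 1) × 1000 = -20.070 per mil
(The approximation ε ≈ δ_A − δ_B would give -20.0 per mil.)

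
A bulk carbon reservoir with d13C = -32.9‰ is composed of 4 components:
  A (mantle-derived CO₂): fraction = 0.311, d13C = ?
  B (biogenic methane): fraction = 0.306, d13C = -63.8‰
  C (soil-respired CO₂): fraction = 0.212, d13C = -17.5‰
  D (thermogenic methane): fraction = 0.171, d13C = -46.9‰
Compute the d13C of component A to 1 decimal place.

Isotope mass balance: δ_bulk = Σ fᵢ·δᵢ.
-32.9 = 0.311×δ_A + 0.306×(-63.8) + 0.212×(-17.5) + 0.171×(-46.9)
0.311·δ_A = -32.9 − (-31.253) = -1.647
δ_A = -1.647 / 0.311 = -5.30‰

-5.3‰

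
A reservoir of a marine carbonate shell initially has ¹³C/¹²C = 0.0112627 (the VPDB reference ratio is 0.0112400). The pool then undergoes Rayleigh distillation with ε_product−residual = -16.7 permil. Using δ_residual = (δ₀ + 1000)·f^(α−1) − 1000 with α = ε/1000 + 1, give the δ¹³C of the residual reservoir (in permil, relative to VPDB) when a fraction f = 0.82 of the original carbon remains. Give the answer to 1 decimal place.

δ₀ = (0.0112627/0.0112400 − 1)×1000 = (1.002020 − 1)×1000 = 2.020 permil
α − 1 = ε/1000 = -0.0167
f^(α−1) = 0.82^(-0.0167) = 1.003320
δ_res = (2.020 + 1000) × 1.003320 − 1000 = 1005.346 − 1000 = 5.35 permil

5.3 permil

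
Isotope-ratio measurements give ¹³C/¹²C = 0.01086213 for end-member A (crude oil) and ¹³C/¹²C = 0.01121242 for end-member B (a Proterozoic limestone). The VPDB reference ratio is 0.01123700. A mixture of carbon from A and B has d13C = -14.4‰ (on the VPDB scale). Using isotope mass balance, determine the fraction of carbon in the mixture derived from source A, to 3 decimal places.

0.392

δ_A = (0.01086213/0.01123700 − 1)×1000 = (0.966640 − 1)×1000 = -33.360‰
δ_B = (0.01121242/0.01123700 − 1)×1000 = (0.997813 − 1)×1000 = -2.187‰
f_A = (δ_mix − δ_B)/(δ_A − δ_B) = (-14.4 − (-2.187))/(-33.360 − (-2.187))
f_A = -12.213 / -31.173 = 0.3918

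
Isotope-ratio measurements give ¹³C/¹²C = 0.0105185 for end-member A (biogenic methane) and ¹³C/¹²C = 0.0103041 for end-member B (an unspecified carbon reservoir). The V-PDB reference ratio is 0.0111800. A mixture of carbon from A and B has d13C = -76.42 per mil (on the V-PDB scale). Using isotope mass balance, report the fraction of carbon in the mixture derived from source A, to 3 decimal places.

δ_A = (0.0105185/0.0111800 − 1)×1000 = (0.940832 − 1)×1000 = -59.168 per mil
δ_B = (0.0103041/0.0111800 − 1)×1000 = (0.921655 − 1)×1000 = -78.345 per mil
f_A = (δ_mix − δ_B)/(δ_A − δ_B) = (-76.42 − (-78.345))/(-59.168 − (-78.345))
f_A = 1.925 / 19.177 = 0.1004

0.100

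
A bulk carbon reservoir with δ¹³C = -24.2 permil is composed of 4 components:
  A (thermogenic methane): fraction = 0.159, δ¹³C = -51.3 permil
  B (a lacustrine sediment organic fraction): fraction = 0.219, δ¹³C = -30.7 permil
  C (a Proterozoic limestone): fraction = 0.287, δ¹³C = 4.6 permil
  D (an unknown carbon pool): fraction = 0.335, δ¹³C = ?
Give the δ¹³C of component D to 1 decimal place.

-31.8 permil

Isotope mass balance: δ_bulk = Σ fᵢ·δᵢ.
-24.2 = 0.159×(-51.3) + 0.219×(-30.7) + 0.287×(4.6) + 0.335×δ_D
0.335·δ_D = -24.2 − (-13.560) = -10.640
δ_D = -10.640 / 0.335 = -31.76 permil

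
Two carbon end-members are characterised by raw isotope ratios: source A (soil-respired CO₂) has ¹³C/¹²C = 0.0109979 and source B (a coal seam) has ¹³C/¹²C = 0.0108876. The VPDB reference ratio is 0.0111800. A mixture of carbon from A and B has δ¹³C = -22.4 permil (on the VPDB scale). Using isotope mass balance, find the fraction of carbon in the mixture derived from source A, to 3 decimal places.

δ_A = (0.0109979/0.0111800 − 1)×1000 = (0.983712 − 1)×1000 = -16.288 permil
δ_B = (0.0108876/0.0111800 − 1)×1000 = (0.973846 − 1)×1000 = -26.154 permil
f_A = (δ_mix − δ_B)/(δ_A − δ_B) = (-22.4 − (-26.154))/(-16.288 − (-26.154))
f_A = 3.754 / 9.866 = 0.3805

0.380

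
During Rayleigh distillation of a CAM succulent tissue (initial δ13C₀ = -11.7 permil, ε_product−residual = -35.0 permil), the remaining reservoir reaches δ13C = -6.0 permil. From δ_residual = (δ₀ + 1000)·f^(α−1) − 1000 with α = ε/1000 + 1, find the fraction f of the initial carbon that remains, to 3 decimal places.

α − 1 = ε/1000 = -0.0350
(δ_res + 1000)/(δ₀ + 1000) = (-6.0 + 1000)/(-11.7 + 1000) = 994.0/988.3 = 1.005767
f = 1.005767^(1/-0.0350) = exp(ln(1.005767)/-0.0350) = exp(0.00575/-0.0350)
f = exp(-0.1643) = 0.8485

0.848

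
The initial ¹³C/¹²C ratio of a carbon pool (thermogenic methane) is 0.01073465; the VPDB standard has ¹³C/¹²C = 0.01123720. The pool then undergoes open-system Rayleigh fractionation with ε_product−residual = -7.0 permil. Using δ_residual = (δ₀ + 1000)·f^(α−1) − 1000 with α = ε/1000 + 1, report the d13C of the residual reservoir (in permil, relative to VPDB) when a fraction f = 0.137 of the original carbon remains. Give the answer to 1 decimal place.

-31.3 permil

δ₀ = (0.01073465/0.01123720 − 1)×1000 = (0.955278 − 1)×1000 = -44.722 permil
α − 1 = ε/1000 = -0.0070
f^(α−1) = 0.137^(-0.0070) = 1.014012
δ_res = (-44.722 + 1000) × 1.014012 − 1000 = 968.663 − 1000 = -31.34 permil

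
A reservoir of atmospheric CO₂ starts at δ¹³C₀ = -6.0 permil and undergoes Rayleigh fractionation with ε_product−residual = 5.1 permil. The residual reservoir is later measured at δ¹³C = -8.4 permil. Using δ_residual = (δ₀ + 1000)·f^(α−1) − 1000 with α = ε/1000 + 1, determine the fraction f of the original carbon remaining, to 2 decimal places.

0.62

α − 1 = ε/1000 = 0.0051
(δ_res + 1000)/(δ₀ + 1000) = (-8.4 + 1000)/(-6.0 + 1000) = 991.6/994.0 = 0.997586
f = 0.997586^(1/0.0051) = exp(ln(0.997586)/0.0051) = exp(-0.00242/0.0051)
f = exp(-0.4740) = 0.6225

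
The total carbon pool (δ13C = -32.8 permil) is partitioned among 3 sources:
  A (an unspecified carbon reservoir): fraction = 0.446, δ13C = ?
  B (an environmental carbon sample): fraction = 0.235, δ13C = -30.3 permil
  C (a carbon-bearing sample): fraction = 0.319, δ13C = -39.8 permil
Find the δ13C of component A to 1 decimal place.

-29.1 permil

Isotope mass balance: δ_bulk = Σ fᵢ·δᵢ.
-32.8 = 0.446×δ_A + 0.235×(-30.3) + 0.319×(-39.8)
0.446·δ_A = -32.8 − (-19.817) = -12.983
δ_A = -12.983 / 0.446 = -29.11 permil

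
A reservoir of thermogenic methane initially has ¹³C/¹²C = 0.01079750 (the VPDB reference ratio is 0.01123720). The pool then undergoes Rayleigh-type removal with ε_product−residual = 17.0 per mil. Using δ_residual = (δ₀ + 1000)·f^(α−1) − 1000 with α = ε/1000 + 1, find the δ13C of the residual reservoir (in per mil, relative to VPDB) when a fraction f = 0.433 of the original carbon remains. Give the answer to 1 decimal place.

δ₀ = (0.01079750/0.01123720 − 1)×1000 = (0.960871 − 1)×1000 = -39.129 per mil
α − 1 = ε/1000 = 0.0170
f^(α−1) = 0.433^(0.0170) = 0.985871
δ_res = (-39.129 + 1000) × 0.985871 − 1000 = 947.295 − 1000 = -52.70 per mil

-52.7 per mil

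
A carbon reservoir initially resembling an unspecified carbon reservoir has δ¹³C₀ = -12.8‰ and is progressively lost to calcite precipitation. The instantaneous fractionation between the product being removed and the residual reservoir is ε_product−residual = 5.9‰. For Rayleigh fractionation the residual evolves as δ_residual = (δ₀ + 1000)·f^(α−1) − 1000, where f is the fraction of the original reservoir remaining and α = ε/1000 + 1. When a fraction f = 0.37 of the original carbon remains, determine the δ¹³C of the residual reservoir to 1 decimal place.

-18.6‰

Rayleigh residual: δ_res = (δ₀ + 1000)·f^(α−1) − 1000
α = ε/1000 + 1 = 1.00590, so α − 1 = 0.00590
f^(α−1) = 0.37^(0.00590) = 0.994151
δ_res = (-12.8 + 1000) × 0.994151 − 1000 = 981.426 − 1000 = -18.57‰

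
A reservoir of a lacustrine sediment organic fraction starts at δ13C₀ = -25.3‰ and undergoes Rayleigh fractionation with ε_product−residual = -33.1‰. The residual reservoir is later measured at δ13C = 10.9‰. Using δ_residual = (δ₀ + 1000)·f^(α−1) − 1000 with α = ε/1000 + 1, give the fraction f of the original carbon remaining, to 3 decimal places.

0.332

α − 1 = ε/1000 = -0.0331
(δ_res + 1000)/(δ₀ + 1000) = (10.9 + 1000)/(-25.3 + 1000) = 1010.9/974.7 = 1.037140
f = 1.037140^(1/-0.0331) = exp(ln(1.037140)/-0.0331) = exp(0.03647/-0.0331)
f = exp(-1.1017) = 0.3323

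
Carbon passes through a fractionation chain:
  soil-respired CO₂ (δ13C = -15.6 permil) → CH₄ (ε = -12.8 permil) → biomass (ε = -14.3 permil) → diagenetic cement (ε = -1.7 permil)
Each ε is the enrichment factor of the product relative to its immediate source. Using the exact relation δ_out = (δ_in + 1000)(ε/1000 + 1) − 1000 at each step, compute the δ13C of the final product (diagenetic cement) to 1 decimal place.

step 1: δ = (-15.60 + 1000)·(-12.8/1000 + 1) − 1000 = -28.20 permil
step 2: δ = (-28.20 + 1000)·(-14.3/1000 + 1) − 1000 = -42.10 permil
step 3: δ = (-42.10 + 1000)·(-1.7/1000 + 1) − 1000 = -43.73 permil

-43.7 permil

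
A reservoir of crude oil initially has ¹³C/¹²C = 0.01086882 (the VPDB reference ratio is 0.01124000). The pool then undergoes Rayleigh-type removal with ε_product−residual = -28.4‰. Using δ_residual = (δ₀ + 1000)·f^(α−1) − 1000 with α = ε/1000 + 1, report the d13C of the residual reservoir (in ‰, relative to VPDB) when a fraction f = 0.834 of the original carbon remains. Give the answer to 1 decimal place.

-28.0‰

δ₀ = (0.01086882/0.01124000 − 1)×1000 = (0.966977 − 1)×1000 = -33.023‰
α − 1 = ε/1000 = -0.0284
f^(α−1) = 0.834^(-0.0284) = 1.005169
δ_res = (-33.023 + 1000) × 1.005169 − 1000 = 971.975 − 1000 = -28.03‰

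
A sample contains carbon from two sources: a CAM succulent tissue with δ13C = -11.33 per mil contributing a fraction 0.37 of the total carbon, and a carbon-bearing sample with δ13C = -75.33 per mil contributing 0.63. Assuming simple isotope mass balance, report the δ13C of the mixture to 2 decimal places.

δ_mix = f_A·δ_A + f_B·δ_B
δ_mix = 0.37 × (-11.33) + 0.63 × (-75.33)
δ_mix = -4.192 + -47.458 = -51.650 per mil

-51.65 per mil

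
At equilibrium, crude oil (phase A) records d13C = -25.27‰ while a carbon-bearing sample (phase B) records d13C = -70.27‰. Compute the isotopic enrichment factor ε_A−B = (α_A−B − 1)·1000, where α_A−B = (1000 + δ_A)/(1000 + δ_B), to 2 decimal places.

48.40‰

α_A−B = (1000 + -25.27) / (1000 + -70.27) = 974.73 / 929.73 = 1.048401
ε_A−B = (1.048401 − 1) × 1000 = 48.401‰
(The approximation ε ≈ δ_A − δ_B would give 45.00‰.)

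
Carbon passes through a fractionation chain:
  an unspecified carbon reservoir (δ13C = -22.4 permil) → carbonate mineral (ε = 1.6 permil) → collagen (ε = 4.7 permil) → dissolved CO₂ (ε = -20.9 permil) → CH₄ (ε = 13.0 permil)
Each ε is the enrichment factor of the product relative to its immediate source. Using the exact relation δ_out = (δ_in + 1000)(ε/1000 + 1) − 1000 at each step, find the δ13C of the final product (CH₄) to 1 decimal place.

step 1: δ = (-22.40 + 1000)·(1.6/1000 + 1) − 1000 = -20.84 permil
step 2: δ = (-20.84 + 1000)·(4.7/1000 + 1) − 1000 = -16.23 permil
step 3: δ = (-16.23 + 1000)·(-20.9/1000 + 1) − 1000 = -36.79 permil
step 4: δ = (-36.79 + 1000)·(13.0/1000 + 1) − 1000 = -24.27 permil

-24.3 permil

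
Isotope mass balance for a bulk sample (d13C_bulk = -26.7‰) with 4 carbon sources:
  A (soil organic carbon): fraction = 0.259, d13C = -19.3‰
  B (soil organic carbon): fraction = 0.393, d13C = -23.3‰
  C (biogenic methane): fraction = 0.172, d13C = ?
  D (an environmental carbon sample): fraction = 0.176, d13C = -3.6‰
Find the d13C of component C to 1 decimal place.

Isotope mass balance: δ_bulk = Σ fᵢ·δᵢ.
-26.7 = 0.259×(-19.3) + 0.393×(-23.3) + 0.172×δ_C + 0.176×(-3.6)
0.172·δ_C = -26.7 − (-14.789) = -11.911
δ_C = -11.911 / 0.172 = -69.25‰

-69.2‰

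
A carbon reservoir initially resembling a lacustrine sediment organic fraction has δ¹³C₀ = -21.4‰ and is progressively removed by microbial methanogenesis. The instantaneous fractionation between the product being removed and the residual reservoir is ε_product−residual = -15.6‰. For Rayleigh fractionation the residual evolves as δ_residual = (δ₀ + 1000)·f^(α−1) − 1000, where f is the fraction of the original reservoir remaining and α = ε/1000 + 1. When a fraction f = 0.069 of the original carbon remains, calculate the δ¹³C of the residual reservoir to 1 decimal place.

20.3‰

Rayleigh residual: δ_res = (δ₀ + 1000)·f^(α−1) − 1000
α = ε/1000 + 1 = 0.98440, so α − 1 = -0.01560
f^(α−1) = 0.069^(-0.01560) = 1.042591
δ_res = (-21.4 + 1000) × 1.042591 − 1000 = 1020.280 − 1000 = 20.28‰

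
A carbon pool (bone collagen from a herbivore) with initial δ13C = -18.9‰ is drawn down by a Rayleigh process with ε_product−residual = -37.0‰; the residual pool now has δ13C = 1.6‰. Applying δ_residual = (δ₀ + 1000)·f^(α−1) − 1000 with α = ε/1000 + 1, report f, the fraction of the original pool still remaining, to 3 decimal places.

0.572

α − 1 = ε/1000 = -0.0370
(δ_res + 1000)/(δ₀ + 1000) = (1.6 + 1000)/(-18.9 + 1000) = 1001.6/981.1 = 1.020895
f = 1.020895^(1/-0.0370) = exp(ln(1.020895)/-0.0370) = exp(0.02068/-0.0370)
f = exp(-0.5589) = 0.5718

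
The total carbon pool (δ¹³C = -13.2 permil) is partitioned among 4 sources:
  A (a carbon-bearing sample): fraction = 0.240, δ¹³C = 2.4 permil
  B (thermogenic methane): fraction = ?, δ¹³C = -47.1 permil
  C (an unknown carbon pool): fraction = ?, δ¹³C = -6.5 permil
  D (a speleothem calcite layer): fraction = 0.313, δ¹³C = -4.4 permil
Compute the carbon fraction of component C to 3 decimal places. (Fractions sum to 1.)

0.213

Let f_C and f_B be the unknown fractions; fractions sum to 1 so f_C + f_B = 0.447.
Mass balance: Σ fᵢ·δᵢ = δ_bulk ⇒ f_C·(-6.5) + f_B·(-47.1) = -13.2 − (-0.801) = -12.399
Substitute f_B = 0.447 − f_C:
f_C·(-6.5 − -47.1) = -12.399 − 0.447×(-47.1) = 8.655
f_C = 8.655 / 40.6 = 0.2132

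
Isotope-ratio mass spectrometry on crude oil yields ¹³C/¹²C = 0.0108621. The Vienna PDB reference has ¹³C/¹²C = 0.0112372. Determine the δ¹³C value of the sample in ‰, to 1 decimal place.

δ¹³C = (R_sample / R_standard − 1) × 1000
R_sample / R_standard = 0.0108621 / 0.0112372 = 0.966620
δ¹³C = (0.966620 − 1) × 1000 = -33.38‰

-33.4‰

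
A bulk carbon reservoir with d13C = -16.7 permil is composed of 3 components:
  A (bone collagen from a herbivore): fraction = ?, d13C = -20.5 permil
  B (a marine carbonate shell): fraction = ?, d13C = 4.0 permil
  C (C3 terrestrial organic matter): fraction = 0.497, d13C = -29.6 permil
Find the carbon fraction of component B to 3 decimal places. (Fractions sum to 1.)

0.340

Let f_B and f_A be the unknown fractions; fractions sum to 1 so f_B + f_A = 0.503.
Mass balance: Σ fᵢ·δᵢ = δ_bulk ⇒ f_B·(4.0) + f_A·(-20.5) = -16.7 − (-14.711) = -1.989
Substitute f_A = 0.503 − f_B:
f_B·(4.0 − -20.5) = -1.989 − 0.503×(-20.5) = 8.323
f_B = 8.323 / 24.5 = 0.3397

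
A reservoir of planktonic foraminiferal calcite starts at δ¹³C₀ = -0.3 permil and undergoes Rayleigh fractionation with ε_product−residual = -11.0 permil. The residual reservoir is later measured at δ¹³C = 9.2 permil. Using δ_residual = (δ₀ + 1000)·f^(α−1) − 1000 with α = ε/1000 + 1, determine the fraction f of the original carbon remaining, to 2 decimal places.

α − 1 = ε/1000 = -0.0110
(δ_res + 1000)/(δ₀ + 1000) = (9.2 + 1000)/(-0.3 + 1000) = 1009.2/999.7 = 1.009503
f = 1.009503^(1/-0.0110) = exp(ln(1.009503)/-0.0110) = exp(0.00946/-0.0110)
f = exp(-0.8598) = 0.4232

0.42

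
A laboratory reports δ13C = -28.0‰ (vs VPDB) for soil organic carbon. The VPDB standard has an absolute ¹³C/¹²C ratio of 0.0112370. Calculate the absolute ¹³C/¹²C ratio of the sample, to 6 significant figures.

R_sample = R_standard × (δ13C/1000 + 1)
R_sample = 0.0112370 × (-28.0/1000 + 1) = 0.0112370 × 0.972000
R_sample = 0.0109224

0.0109224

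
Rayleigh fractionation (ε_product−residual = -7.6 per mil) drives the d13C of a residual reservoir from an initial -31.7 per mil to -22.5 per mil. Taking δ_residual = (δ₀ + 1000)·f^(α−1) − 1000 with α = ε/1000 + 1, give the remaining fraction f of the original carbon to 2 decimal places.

α − 1 = ε/1000 = -0.0076
(δ_res + 1000)/(δ₀ + 1000) = (-22.5 + 1000)/(-31.7 + 1000) = 977.5/968.3 = 1.009501
f = 1.009501^(1/-0.0076) = exp(ln(1.009501)/-0.0076) = exp(0.00946/-0.0076)
f = exp(-1.2443) = 0.2882

0.29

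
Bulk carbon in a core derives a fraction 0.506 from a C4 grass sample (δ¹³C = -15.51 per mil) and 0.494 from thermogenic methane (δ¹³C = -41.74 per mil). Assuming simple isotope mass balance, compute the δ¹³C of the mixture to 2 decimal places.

-28.47 per mil

δ_mix = f_A·δ_A + f_B·δ_B
δ_mix = 0.506 × (-15.51) + 0.494 × (-41.74)
δ_mix = -7.848 + -20.620 = -28.468 per mil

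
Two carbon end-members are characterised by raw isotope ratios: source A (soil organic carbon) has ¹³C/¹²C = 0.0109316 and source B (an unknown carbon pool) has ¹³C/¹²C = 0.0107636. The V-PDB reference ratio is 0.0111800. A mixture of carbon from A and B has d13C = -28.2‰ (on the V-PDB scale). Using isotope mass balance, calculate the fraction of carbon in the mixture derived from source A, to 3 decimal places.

0.602

δ_A = (0.0109316/0.0111800 − 1)×1000 = (0.977782 − 1)×1000 = -22.218‰
δ_B = (0.0107636/0.0111800 − 1)×1000 = (0.962755 − 1)×1000 = -37.245‰
f_A = (δ_mix − δ_B)/(δ_A − δ_B) = (-28.2 − (-37.245))/(-22.218 − (-37.245))
f_A = 9.045 / 15.027 = 0.6019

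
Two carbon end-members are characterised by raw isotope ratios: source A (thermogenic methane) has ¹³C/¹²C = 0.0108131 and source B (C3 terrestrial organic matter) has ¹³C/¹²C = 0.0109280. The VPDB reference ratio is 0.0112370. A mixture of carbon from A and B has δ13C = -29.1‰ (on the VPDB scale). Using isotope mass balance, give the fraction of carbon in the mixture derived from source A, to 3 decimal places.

δ_A = (0.0108131/0.0112370 − 1)×1000 = (0.962276 − 1)×1000 = -37.724‰
δ_B = (0.0109280/0.0112370 − 1)×1000 = (0.972502 − 1)×1000 = -27.498‰
f_A = (δ_mix − δ_B)/(δ_A − δ_B) = (-29.1 − (-27.498))/(-37.724 − (-27.498))
f_A = -1.602 / -10.225 = 0.1566

0.157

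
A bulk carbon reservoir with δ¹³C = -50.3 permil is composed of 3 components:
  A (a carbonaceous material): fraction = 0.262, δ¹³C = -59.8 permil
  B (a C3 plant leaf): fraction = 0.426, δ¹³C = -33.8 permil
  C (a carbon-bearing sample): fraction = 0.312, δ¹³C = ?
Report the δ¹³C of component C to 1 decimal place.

-64.9 permil

Isotope mass balance: δ_bulk = Σ fᵢ·δᵢ.
-50.3 = 0.262×(-59.8) + 0.426×(-33.8) + 0.312×δ_C
0.312·δ_C = -50.3 − (-30.066) = -20.234
δ_C = -20.234 / 0.312 = -64.85 permil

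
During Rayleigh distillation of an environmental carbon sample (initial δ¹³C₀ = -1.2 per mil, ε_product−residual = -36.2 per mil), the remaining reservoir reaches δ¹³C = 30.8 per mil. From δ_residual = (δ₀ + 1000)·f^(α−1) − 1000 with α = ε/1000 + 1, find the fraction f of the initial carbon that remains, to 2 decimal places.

0.42

α − 1 = ε/1000 = -0.0362
(δ_res + 1000)/(δ₀ + 1000) = (30.8 + 1000)/(-1.2 + 1000) = 1030.8/998.8 = 1.032038
f = 1.032038^(1/-0.0362) = exp(ln(1.032038)/-0.0362) = exp(0.03154/-0.0362)
f = exp(-0.8712) = 0.4185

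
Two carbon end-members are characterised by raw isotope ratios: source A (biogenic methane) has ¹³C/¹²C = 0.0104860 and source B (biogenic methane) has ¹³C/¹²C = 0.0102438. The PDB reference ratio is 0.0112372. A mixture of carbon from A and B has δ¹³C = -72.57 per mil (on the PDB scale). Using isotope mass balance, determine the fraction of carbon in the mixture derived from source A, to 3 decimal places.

δ_A = (0.0104860/0.0112372 − 1)×1000 = (0.933151 − 1)×1000 = -66.849 per mil
δ_B = (0.0102438/0.0112372 − 1)×1000 = (0.911597 − 1)×1000 = -88.403 per mil
f_A = (δ_mix − δ_B)/(δ_A − δ_B) = (-72.57 − (-88.403))/(-66.849 − (-88.403))
f_A = 15.833 / 21.553 = 0.7346

0.735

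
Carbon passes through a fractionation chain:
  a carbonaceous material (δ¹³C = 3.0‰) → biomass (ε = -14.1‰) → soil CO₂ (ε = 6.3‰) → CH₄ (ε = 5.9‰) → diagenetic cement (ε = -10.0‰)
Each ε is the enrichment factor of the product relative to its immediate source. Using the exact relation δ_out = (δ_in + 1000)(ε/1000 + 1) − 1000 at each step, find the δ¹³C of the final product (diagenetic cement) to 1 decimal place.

-9.1‰

step 1: δ = (3.00 + 1000)·(-14.1/1000 + 1) − 1000 = -11.14‰
step 2: δ = (-11.14 + 1000)·(6.3/1000 + 1) − 1000 = -4.91‰
step 3: δ = (-4.91 + 1000)·(5.9/1000 + 1) − 1000 = 0.96‰
step 4: δ = (0.96 + 1000)·(-10.0/1000 + 1) − 1000 = -9.05‰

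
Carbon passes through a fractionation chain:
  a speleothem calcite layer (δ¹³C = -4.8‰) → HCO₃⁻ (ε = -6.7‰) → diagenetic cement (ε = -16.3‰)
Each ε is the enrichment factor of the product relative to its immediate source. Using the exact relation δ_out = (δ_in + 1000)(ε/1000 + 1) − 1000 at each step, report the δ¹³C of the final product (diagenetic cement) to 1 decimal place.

-27.6‰

step 1: δ = (-4.80 + 1000)·(-6.7/1000 + 1) − 1000 = -11.47‰
step 2: δ = (-11.47 + 1000)·(-16.3/1000 + 1) − 1000 = -27.58‰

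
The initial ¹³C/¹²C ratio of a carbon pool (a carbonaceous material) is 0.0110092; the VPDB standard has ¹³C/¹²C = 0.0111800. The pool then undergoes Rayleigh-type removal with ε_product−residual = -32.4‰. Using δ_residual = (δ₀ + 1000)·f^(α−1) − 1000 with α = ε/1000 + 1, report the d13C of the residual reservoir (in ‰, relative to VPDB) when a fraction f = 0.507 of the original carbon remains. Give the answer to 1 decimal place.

δ₀ = (0.0110092/0.0111800 − 1)×1000 = (0.984723 − 1)×1000 = -15.277‰
α − 1 = ε/1000 = -0.0324
f^(α−1) = 0.507^(-0.0324) = 1.022251
δ_res = (-15.277 + 1000) × 1.022251 − 1000 = 1006.634 − 1000 = 6.63‰

6.6‰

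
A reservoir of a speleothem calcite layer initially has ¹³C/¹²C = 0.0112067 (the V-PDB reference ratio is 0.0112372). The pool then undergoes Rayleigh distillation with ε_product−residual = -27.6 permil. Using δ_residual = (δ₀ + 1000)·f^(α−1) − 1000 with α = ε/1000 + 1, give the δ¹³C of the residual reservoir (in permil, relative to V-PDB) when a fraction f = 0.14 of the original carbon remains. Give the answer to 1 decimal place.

52.9 permil

δ₀ = (0.0112067/0.0112372 − 1)×1000 = (0.997286 − 1)×1000 = -2.714 permil
α − 1 = ε/1000 = -0.0276
f^(α−1) = 0.14^(-0.0276) = 1.055764
δ_res = (-2.714 + 1000) × 1.055764 − 1000 = 1052.898 − 1000 = 52.90 permil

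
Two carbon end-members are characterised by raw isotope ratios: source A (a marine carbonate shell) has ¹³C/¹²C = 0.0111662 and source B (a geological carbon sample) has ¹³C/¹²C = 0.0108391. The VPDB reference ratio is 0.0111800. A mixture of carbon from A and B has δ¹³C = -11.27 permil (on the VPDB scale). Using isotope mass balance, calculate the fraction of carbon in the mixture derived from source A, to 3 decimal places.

0.657

δ_A = (0.0111662/0.0111800 − 1)×1000 = (0.998766 − 1)×1000 = -1.234 permil
δ_B = (0.0108391/0.0111800 − 1)×1000 = (0.969508 − 1)×1000 = -30.492 permil
f_A = (δ_mix − δ_B)/(δ_A − δ_B) = (-11.27 − (-30.492))/(-1.234 − (-30.492))
f_A = 19.222 / 29.258 = 0.6570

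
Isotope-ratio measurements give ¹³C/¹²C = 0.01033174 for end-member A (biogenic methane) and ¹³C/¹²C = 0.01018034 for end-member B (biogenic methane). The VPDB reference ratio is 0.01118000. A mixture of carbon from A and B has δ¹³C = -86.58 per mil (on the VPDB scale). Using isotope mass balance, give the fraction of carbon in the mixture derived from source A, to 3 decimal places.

δ_A = (0.01033174/0.01118000 − 1)×1000 = (0.924127 − 1)×1000 = -75.873 per mil
δ_B = (0.01018034/0.01118000 − 1)×1000 = (0.910585 − 1)×1000 = -89.415 per mil
f_A = (δ_mix − δ_B)/(δ_A − δ_B) = (-86.58 − (-89.415))/(-75.873 − (-89.415))
f_A = 2.835 / 13.542 = 0.2094

0.209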